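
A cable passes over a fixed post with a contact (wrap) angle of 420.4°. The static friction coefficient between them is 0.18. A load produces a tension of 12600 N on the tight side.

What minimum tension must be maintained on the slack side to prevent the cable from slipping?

T_min ≈ 3360 N

Capstan equation at impending slip: T_tight/T_slack = e^{μβ}.
β = 420.4° = 7.337 rad; e^{μβ} = e^{0.18×7.337} = 3.746.
T_slack = T_tight / e^{μβ} = 12600 / 3.746 = 3360 N.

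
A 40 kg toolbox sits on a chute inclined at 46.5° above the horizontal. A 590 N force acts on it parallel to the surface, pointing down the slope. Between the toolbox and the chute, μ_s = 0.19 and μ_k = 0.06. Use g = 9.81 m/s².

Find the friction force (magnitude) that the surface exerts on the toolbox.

f ≈ 16.2 N (up the incline)

Perpendicular to the surface, N = m g cos θ = 40·9.81·cos 46.5° = 270.1 N.
The friction needed for equilibrium is m g sin θ + P = 284.6 + 590 = 874.6 N, measured positive up-slope.
Static friction can supply at most μ_s N = 51.32 N.
Since |874.6| > 51.32 N, static friction cannot hold it; the toolbox slides down the incline and kinetic friction applies: f = μ_k N = 0.06 × 270.1 = 16.2 N.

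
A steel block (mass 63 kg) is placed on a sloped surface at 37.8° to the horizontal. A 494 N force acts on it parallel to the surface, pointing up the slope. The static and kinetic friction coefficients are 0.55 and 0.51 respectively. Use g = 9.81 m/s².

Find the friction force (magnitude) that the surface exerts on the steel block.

f ≈ 115 N (down the incline)

Normal force: N = m g cos θ = 63 × 9.81 × cos 37.8° = 488.3 N.
Parallel to the incline, ΣF = 0 gives f = m g sin θ − P = 378.8 − 494 = -115.2 N (up-slope positive).
The static-friction ceiling is μ_s N = 0.55 × 488.3 = 268.6 N.
Since |-115.2| ≤ 268.6 N, the steel block remains in static equilibrium and friction takes exactly the required value.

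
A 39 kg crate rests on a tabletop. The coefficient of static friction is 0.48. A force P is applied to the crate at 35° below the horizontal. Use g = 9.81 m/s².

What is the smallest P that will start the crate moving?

P ≈ 338 N

N = m g + P sin α (the push presses the crate into the tabletop).
At impending slip, P cos α = μ_s N = μ_s (m g + P sin α).
Solving: P (cos α − μ_s sin α) = μ_s m g → P = 0.48×383/(cos 35° − 0.48 sin 35°) = 184/0.5438 = 338 N.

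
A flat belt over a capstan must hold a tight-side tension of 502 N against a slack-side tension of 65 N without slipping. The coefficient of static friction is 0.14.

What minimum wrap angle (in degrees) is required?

T₂/T₁ = e^{μβ} → β = ln(T₂/T₁)/μ.
β = ln(502/65)/0.14 = 2.044/0.14 = 14.6 rad.
In degrees: β = 14.6 × 180/π = 837°.

β_min ≈ 837°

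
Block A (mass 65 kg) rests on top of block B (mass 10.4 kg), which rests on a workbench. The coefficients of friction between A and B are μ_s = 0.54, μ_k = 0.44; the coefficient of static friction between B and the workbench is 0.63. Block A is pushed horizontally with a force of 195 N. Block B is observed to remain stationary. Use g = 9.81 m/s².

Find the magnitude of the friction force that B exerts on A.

Between the blocks, N₁ = m_A g = 637.6 N.
So the A–B interface can sustain at most μ_s N₁ = 344.3 N of static friction.
P = 195 N is within that limit, so A and B move together (both at rest); the A–B friction is simply f₁ = P = 195 N.
B experiences an equal 195 N forward from A (third law). B is in equilibrium, so the floor supplies f₂ = 195 N of static friction (limit μ_s(m_A+m_B)g = 466 N, not exceeded).

f ≈ 195 N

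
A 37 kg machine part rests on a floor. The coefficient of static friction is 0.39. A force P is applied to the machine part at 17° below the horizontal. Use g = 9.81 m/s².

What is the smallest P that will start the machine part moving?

P ≈ 168 N

N = m g + P sin α (the push presses the machine part into the floor).
At impending slip, P cos α = μ_s N = μ_s (m g + P sin α).
Solving: P (cos α − μ_s sin α) = μ_s m g → P = 0.39×363/(cos 17° − 0.39 sin 17°) = 142/0.8423 = 168 N.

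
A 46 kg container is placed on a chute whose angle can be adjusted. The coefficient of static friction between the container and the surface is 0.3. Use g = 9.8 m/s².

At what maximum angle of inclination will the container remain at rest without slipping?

θ_max ≈ 16.7°

At the slip threshold, m g sin θ = μ_s · m g cos θ, so tan θ = μ_s.
θ_max = arctan(0.3) = 16.7°.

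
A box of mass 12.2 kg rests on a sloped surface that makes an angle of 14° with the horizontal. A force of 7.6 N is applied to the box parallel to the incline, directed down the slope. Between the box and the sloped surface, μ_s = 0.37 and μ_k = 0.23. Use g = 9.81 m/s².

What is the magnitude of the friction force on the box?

f ≈ 36.6 N (up the incline)

The normal reaction is N = m g cos θ = 116.1 N.
For equilibrium along the incline the friction force must supply f = m g sin θ + P = 28.95 + 7.6 = 36.55 N (positive meaning up-slope).
Maximum static friction available: μ_s N = 0.37 × 116.1 = 42.97 N.
Since |36.55| ≤ 42.97 N, the box remains in static equilibrium and friction takes exactly the required value.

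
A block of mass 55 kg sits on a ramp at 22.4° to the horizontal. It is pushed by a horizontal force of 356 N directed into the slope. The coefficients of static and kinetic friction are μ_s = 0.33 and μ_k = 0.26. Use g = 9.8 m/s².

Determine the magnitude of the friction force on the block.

Resolve perpendicular to the incline: N = m g cos θ + P sin θ = 55×9.8×cos 22.4° + 356×sin 22.4° = 634 N.
Parallel to the incline: P cos θ − m g sin θ = 329.1 − 205.4 = 123.7 N; the friction needed to balance this is 123.7 N acting down the slope.
The limit of static friction is μ_s N = 209.2 N.
|f_req| = 123.7 ≤ 209.2 N → the block is in equilibrium; friction equals the required value.

f ≈ 124 N (down the incline)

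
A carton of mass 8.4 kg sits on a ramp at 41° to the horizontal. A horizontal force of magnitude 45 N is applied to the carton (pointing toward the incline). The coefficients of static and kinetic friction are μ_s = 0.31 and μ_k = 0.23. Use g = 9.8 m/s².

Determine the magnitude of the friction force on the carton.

The horizontal push has a component P sin θ into the surface, so N = m g cos θ + P sin θ = 62.13 + 29.52 = 91.65 N.
Parallel to the incline: P cos θ − m g sin θ = 33.96 − 54.01 = -20.04 N; the friction needed to balance this is 20.04 N acting up the slope.
The limit of static friction is μ_s N = 28.41 N.
|f_req| = 20.04 ≤ 28.41 N → the carton is in equilibrium; friction equals the required value.

f ≈ 20 N (up the incline)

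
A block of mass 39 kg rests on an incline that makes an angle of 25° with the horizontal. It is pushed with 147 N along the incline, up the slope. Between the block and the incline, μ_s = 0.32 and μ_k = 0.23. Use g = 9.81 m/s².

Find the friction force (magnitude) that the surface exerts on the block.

f ≈ 14.7 N (up the incline)

The normal reaction is N = m g cos θ = 346.7 N.
For equilibrium along the incline the friction force must supply f = m g sin θ − P = 161.7 − 147 = 14.69 N (positive meaning up-slope).
Maximum static friction available: μ_s N = 0.32 × 346.7 = 111 N.
Since |14.69| ≤ 111 N, the block remains in static equilibrium and friction takes exactly the required value.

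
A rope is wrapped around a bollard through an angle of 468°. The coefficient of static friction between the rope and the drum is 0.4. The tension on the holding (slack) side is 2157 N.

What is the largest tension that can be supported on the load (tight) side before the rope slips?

At impending slip the capstan equation gives T₂/T₁ = e^{μβ} with β in radians.
β = 468° × π/180 = 8.168 rad.
e^{μβ} = e^{0.4×8.168} = 26.24.
T₂ = T₁ · e^{μβ} = 2157 × 26.24 = 56600 N.

T_max ≈ 56600 N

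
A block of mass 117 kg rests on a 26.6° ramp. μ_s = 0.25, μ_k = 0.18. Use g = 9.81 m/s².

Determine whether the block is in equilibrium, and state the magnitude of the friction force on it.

f ≈ 185 N

N = m g cos θ = 1030 N.
Down-slope weight component: m g sin θ = 514 N.
μ_s N = 257 N.
514 > 257 N, so it slides; kinetic friction f = μ_k N = 0.18×1030 = 185 N.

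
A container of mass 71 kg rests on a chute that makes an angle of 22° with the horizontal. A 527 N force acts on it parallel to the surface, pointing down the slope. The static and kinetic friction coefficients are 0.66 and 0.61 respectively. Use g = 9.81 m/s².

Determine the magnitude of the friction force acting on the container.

The normal reaction is N = m g cos θ = 645.8 N.
Parallel to the incline, ΣF = 0 gives f = m g sin θ + P = 260.9 + 527 = 787.9 N (up-slope positive).
Static friction can supply at most μ_s N = 426.2 N.
Since |787.9| > 426.2 N, static friction cannot hold it; the container slides down the incline and kinetic friction applies: f = μ_k N = 0.61 × 645.8 = 394 N.

f ≈ 394 N (up the incline)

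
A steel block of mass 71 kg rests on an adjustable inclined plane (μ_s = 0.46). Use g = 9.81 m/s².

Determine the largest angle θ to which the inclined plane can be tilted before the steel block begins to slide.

θ_max ≈ 24.7°

At the slip threshold, m g sin θ = μ_s · m g cos θ, so tan θ = μ_s.
θ_max = arctan(0.46) = 24.7°.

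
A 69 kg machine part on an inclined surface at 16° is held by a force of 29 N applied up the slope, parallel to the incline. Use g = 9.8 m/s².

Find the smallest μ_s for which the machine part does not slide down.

N = m g cos θ = 650 N.
Friction must make up the shortfall along the incline: f = m g sin θ − P = 186.4 − 29 = 157.4 N.
At the threshold f = μ_s N, so μ_s,min = 157.4/650 = 0.242.

μ_s,min ≈ 0.242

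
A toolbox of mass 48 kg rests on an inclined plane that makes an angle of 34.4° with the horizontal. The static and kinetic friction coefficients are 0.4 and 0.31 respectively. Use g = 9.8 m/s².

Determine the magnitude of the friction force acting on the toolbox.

f ≈ 120 N (up the incline)

Perpendicular to the surface, N = m g cos θ = 48·9.8·cos 34.4° = 388.1 N.
For equilibrium along the incline, friction must balance the weight component: f = m g sin θ = 265.8 N up the slope.
Maximum static friction available: μ_s N = 0.4 × 388.1 = 155.3 N.
|265.8| exceeds 155.3 N, so the toolbox slips down-slope; friction is kinetic, f = μ_k N = 0.31×388.1 = 120 N.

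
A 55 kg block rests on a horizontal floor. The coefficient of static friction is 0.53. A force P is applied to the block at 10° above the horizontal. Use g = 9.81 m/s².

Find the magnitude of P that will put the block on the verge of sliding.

P ≈ 266 N

N = m g − P sin α (the pull lifts the block).
At impending slip, P cos α = μ_s N = μ_s (m g − P sin α).
Solving: P (cos α + μ_s sin α) = μ_s m g → P = 0.53×540/(cos 10° + 0.53 sin 10°) = 286/1.077 = 266 N.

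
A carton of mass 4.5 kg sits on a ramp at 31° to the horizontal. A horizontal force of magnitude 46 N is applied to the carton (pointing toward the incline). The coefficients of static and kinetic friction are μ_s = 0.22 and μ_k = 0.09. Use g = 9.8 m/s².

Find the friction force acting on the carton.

f ≈ 5.53 N (down the incline)

The horizontal push has a component P sin θ into the surface, so N = m g cos θ + P sin θ = 37.8 + 23.69 = 61.49 N.
Along the incline, the net driving force (taking up-slope positive) is P cos θ − m g sin θ = 39.43 − 22.71 = 16.72 N, so equilibrium requires friction f = -16.72 N (down-slope).
The limit of static friction is μ_s N = 13.53 N.
The required 16.72 N exceeds the static limit, so the carton slides up-slope and f = μ_k N = 0.09×61.49 = 5.53 N.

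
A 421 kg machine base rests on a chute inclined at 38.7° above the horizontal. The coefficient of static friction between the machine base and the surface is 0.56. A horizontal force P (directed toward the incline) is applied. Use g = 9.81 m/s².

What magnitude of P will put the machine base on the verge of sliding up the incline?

P ≈ 10200 N

At impending motion up the slope, friction acts down-slope at its limit: f = μ_s N.
Perpendicular to the incline: N = m g cos θ + P sin θ.
Along the incline: P cos θ = m g sin θ + μ_s N = m g sin θ + μ_s (m g cos θ + P sin θ).
Solving, P (cos θ − μ_s sin θ) = m g (sin θ + μ_s cos θ), so P = 421×9.81×(sin 38.7° + 0.56 cos 38.7°)/(cos 38.7° − 0.56 sin 38.7°) = 4130×1.062/0.4303 = 10200 N.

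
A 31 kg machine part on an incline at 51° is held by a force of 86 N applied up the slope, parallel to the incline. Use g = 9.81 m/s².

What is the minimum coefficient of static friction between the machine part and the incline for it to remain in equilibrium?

μ_s,min ≈ 0.786

N = m g cos θ = 191.4 N.
Friction must make up the shortfall along the incline: f = m g sin θ − P = 236.3 − 86 = 150.3 N.
At the threshold f = μ_s N, so μ_s,min = 150.3/191.4 = 0.786.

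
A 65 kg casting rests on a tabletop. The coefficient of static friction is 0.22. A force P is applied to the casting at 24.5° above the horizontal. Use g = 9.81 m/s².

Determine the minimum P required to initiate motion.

P ≈ 140 N

N = m g − P sin α (the pull lifts the casting).
At impending slip, P cos α = μ_s N = μ_s (m g − P sin α).
Solving: P (cos α + μ_s sin α) = μ_s m g → P = 0.22×638/(cos 24.5° + 0.22 sin 24.5°) = 140/1.001 = 140 N.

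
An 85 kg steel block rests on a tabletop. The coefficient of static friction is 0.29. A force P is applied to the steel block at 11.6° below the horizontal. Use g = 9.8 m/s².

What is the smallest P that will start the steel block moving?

P ≈ 262 N

N = m g + P sin α (the push presses the steel block into the tabletop).
At impending slip, P cos α = μ_s N = μ_s (m g + P sin α).
Solving: P (cos α − μ_s sin α) = μ_s m g → P = 0.29×833/(cos 11.6° − 0.29 sin 11.6°) = 242/0.9213 = 262 N.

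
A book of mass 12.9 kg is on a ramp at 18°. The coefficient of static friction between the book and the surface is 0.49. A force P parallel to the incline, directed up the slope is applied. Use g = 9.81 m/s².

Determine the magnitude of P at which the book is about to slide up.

At impending motion up the slope, friction acts down-slope at its limit: f = μ_s N.
P is parallel to the surface, so N = m g cos θ = 120 N.
Along the incline: P = m g sin θ + μ_s N = 39.1 + 0.49×120 = 98.1 N.

P ≈ 98.1 N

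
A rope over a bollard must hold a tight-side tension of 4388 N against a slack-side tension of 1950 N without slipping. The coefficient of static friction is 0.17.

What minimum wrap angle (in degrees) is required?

T₂/T₁ = e^{μβ} → β = ln(T₂/T₁)/μ.
β = ln(4388/1950)/0.17 = 0.811/0.17 = 4.771 rad.
In degrees: β = 4.771 × 180/π = 273°.

β_min ≈ 273°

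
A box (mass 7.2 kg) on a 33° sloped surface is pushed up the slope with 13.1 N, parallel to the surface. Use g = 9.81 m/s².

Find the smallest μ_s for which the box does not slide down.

N = m g cos θ = 59.24 N.
Friction must make up the shortfall along the incline: f = m g sin θ − P = 38.47 − 13.1 = 25.37 N.
At the threshold f = μ_s N, so μ_s,min = 25.37/59.24 = 0.428.

μ_s,min ≈ 0.428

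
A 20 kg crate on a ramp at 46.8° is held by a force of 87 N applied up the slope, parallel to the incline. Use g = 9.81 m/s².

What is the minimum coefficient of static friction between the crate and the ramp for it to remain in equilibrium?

N = m g cos θ = 134.3 N.
Friction must make up the shortfall along the incline: f = m g sin θ − P = 143 − 87 = 56.02 N.
At the threshold f = μ_s N, so μ_s,min = 56.02/134.3 = 0.417.

μ_s,min ≈ 0.417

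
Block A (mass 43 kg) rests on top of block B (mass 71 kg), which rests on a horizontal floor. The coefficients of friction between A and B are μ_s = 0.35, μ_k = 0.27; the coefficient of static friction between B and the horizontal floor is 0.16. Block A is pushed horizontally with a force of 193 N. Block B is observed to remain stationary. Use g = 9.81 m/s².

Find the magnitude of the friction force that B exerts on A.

f ≈ 114 N

The normal force B exerts on A is simply A's weight, N₁ = 421.8 N.
So the A–B interface can sustain at most μ_s N₁ = 147.6 N of static friction.
Since P = 193 N > 147.6 N, A slides on B; the A–B friction is kinetic: f₁ = μ_k N₁ = 0.27×421.8 = 114 N.
B experiences an equal 114 N forward from A (third law). B is in equilibrium, so the floor supplies f₂ = 114 N of static friction (limit μ_s(m_A+m_B)g = 178.9 N, not exceeded).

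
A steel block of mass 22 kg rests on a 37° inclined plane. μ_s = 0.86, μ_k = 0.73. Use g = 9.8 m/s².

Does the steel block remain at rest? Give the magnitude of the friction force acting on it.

f ≈ 130 N

N = m g cos θ = 172 N.
Down-slope weight component: m g sin θ = 130 N.
μ_s N = 148 N.
130 ≤ 148 N, so it stays put; friction = 130 N.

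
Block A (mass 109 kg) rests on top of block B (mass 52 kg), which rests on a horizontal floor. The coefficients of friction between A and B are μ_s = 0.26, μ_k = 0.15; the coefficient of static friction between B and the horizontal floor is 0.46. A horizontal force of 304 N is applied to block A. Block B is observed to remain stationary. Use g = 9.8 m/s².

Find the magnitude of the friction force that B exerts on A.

Normal force at the A–B interface: N₁ = m_A g = 1068 N.
Maximum static friction on A from B: μ_s N₁ = 0.26×1068 = 277.7 N.
Since P = 304 N > 277.7 N, A slides on B; the A–B friction is kinetic: f₁ = μ_k N₁ = 0.15×1068 = 160 N.
B experiences an equal 160 N forward from A (third law). B is in equilibrium, so the floor supplies f₂ = 160 N of static friction (limit μ_s(m_A+m_B)g = 725.8 N, not exceeded).

f ≈ 160 N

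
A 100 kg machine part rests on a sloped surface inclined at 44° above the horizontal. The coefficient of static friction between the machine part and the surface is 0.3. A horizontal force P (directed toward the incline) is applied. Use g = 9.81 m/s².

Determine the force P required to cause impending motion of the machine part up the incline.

P ≈ 1750 N

At impending motion up the slope, friction acts down-slope at its limit: f = μ_s N.
Perpendicular to the incline: N = m g cos θ + P sin θ.
Along the incline: P cos θ = m g sin θ + μ_s N = m g sin θ + μ_s (m g cos θ + P sin θ).
Solving, P (cos θ − μ_s sin θ) = m g (sin θ + μ_s cos θ), so P = 100×9.81×(sin 44° + 0.3 cos 44°)/(cos 44° − 0.3 sin 44°) = 981×0.9105/0.5109 = 1750 N.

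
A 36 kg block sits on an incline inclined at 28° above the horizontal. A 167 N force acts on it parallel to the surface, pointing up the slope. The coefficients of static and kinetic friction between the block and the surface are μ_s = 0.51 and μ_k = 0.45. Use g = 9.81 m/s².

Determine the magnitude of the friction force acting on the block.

f ≈ 1.2 N (down the incline)

The normal reaction is N = m g cos θ = 311.8 N.
The friction needed for equilibrium is m g sin θ − P = 165.8 − 167 = -1.201 N, measured positive up-slope.
The static-friction ceiling is μ_s N = 0.51 × 311.8 = 159 N.
Since |-1.201| ≤ 159 N, the block remains in static equilibrium and friction takes exactly the required value.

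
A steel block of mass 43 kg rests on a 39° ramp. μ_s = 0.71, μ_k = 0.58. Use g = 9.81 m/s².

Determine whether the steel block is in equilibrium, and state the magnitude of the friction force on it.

f ≈ 190 N

N = m g cos θ = 328 N.
Down-slope weight component: m g sin θ = 265 N.
μ_s N = 233 N.
265 > 233 N, so it slides; kinetic friction f = μ_k N = 0.58×328 = 190 N.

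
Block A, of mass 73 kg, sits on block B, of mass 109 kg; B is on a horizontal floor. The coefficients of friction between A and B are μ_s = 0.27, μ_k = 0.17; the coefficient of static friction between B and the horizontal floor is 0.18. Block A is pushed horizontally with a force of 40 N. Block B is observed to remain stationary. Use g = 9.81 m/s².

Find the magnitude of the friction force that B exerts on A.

f ≈ 40 N

Normal force at the A–B interface: N₁ = m_A g = 716.1 N.
So the A–B interface can sustain at most μ_s N₁ = 193.4 N of static friction.
P = 40 N is within that limit, so A and B move together (both at rest); the A–B friction is simply f₁ = P = 40 N.
By Newton's third law B feels 40 N forward from A. With B stationary, the floor's static friction on B balances it: f₂ = 40 N (well within μ_s(m_A+m_B)g = 321.4 N).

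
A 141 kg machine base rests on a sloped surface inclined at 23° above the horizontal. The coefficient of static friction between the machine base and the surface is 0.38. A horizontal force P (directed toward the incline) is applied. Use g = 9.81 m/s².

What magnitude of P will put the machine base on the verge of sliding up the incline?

At impending motion up the slope, friction acts down-slope at its limit: f = μ_s N.
Perpendicular to the incline: N = m g cos θ + P sin θ.
Along the incline: P cos θ = m g sin θ + μ_s N = m g sin θ + μ_s (m g cos θ + P sin θ).
Solving, P (cos θ − μ_s sin θ) = m g (sin θ + μ_s cos θ), so P = 141×9.81×(sin 23° + 0.38 cos 23°)/(cos 23° − 0.38 sin 23°) = 1380×0.7405/0.772 = 1330 N.

P ≈ 1330 N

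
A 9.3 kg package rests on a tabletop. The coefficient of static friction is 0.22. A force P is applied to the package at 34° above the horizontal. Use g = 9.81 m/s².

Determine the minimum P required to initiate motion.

P ≈ 21.1 N

N = m g − P sin α (the pull lifts the package).
At impending slip, P cos α = μ_s N = μ_s (m g − P sin α).
Solving: P (cos α + μ_s sin α) = μ_s m g → P = 0.22×91.2/(cos 34° + 0.22 sin 34°) = 20.1/0.9521 = 21.1 N.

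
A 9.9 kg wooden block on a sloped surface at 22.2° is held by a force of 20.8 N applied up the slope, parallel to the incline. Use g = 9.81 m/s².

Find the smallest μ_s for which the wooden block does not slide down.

N = m g cos θ = 89.92 N.
Friction must make up the shortfall along the incline: f = m g sin θ − P = 36.7 − 20.8 = 15.9 N.
At the threshold f = μ_s N, so μ_s,min = 15.9/89.92 = 0.177.

μ_s,min ≈ 0.177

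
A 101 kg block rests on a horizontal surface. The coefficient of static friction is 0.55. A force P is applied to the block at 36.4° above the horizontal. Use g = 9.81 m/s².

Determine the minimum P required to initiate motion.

P ≈ 482 N

N = m g − P sin α (the pull lifts the block).
At impending slip, P cos α = μ_s N = μ_s (m g − P sin α).
Solving: P (cos α + μ_s sin α) = μ_s m g → P = 0.55×991/(cos 36.4° + 0.55 sin 36.4°) = 545/1.131 = 482 N.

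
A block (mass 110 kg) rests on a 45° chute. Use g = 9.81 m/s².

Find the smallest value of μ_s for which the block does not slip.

At the slip threshold m g sin θ = μ_s m g cos θ, so μ_s,min = tan θ.
μ_s,min = tan 45° = 1.

μ_s,min ≈ 1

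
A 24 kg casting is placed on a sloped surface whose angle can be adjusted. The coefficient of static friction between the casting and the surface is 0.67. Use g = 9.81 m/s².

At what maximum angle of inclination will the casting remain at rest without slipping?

At the slip threshold, m g sin θ = μ_s · m g cos θ, so tan θ = μ_s.
θ_max = arctan(0.67) = 33.8°.

θ_max ≈ 33.8°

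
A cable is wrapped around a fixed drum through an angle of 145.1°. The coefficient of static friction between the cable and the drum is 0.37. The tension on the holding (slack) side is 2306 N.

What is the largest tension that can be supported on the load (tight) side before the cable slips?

At impending slip the capstan equation gives T₂/T₁ = e^{μβ} with β in radians.
β = 145.1° × π/180 = 2.532 rad.
e^{μβ} = e^{0.37×2.532} = 2.552.
T₂ = T₁ · e^{μβ} = 2306 × 2.552 = 5890 N.

T_max ≈ 5890 N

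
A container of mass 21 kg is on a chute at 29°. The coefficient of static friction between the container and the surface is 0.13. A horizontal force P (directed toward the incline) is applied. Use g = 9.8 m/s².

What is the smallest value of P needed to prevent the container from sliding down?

P_min ≈ 81.5 N

The container tends to slide down (tan θ > μ_s), so at the point of impending slip friction acts up-slope at its limit: f = μ_s N.
Perpendicular to the incline: N = m g cos θ + P sin θ.
Along the incline: P cos θ + μ_s N = m g sin θ, i.e. P cos θ + μ_s (m g cos θ + P sin θ) = m g sin θ.
Solving, P (cos θ + μ_s sin θ) = m g (sin θ − μ_s cos θ), so P = 206×0.3711/0.9376 = 81.5 N.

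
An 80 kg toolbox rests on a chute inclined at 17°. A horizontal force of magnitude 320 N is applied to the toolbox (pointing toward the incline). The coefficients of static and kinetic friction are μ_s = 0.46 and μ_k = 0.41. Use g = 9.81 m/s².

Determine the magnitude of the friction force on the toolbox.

Resolve perpendicular to the incline: N = m g cos θ + P sin θ = 80×9.81×cos 17° + 320×sin 17° = 844.1 N.
Along the incline, the net driving force (taking up-slope positive) is P cos θ − m g sin θ = 306 − 229.5 = 76.56 N, so equilibrium requires friction f = -76.56 N (down-slope).
The limit of static friction is μ_s N = 388.3 N.
Since 76.56 N is within the 388.3 N limit, the toolbox stays put and friction is exactly 76.6 N.

f ≈ 76.6 N (down the incline)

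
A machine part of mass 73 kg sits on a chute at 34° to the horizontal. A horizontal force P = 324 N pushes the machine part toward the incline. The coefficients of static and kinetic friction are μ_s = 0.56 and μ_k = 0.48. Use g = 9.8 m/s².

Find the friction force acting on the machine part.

f ≈ 131 N (up the incline)

Normal direction: N = m g cos θ + P sin θ = 774.3 N.
Parallel to the incline: P cos θ − m g sin θ = 268.6 − 400 = -131.4 N; the friction needed to balance this is 131.4 N acting up the slope.
The limit of static friction is μ_s N = 433.6 N.
|f_req| = 131.4 ≤ 433.6 N → the machine part is in equilibrium; friction equals the required value.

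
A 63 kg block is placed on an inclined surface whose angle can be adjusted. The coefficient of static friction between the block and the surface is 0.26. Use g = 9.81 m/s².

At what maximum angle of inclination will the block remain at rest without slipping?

At the slip threshold, m g sin θ = μ_s · m g cos θ, so tan θ = μ_s.
θ_max = arctan(0.26) = 14.6°.

θ_max ≈ 14.6°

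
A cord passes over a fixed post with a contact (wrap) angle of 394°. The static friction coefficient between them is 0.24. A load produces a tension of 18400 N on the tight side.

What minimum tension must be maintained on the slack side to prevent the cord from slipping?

T_min ≈ 3530 N

Capstan equation at impending slip: T_tight/T_slack = e^{μβ}.
β = 394° = 6.877 rad; e^{μβ} = e^{0.24×6.877} = 5.209.
T_slack = T_tight / e^{μβ} = 18400 / 5.209 = 3530 N.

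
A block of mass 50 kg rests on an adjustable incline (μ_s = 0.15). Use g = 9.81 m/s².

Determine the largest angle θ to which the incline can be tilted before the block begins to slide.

θ_max ≈ 8.53°

At the slip threshold, m g sin θ = μ_s · m g cos θ, so tan θ = μ_s.
θ_max = arctan(0.15) = 8.53°.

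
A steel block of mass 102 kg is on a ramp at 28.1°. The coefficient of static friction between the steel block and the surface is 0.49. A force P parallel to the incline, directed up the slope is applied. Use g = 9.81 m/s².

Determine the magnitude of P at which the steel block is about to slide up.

P ≈ 904 N

At impending motion up the slope, friction acts down-slope at its limit: f = μ_s N.
P is parallel to the surface, so N = m g cos θ = 883 N.
Along the incline: P = m g sin θ + μ_s N = 471 + 0.49×883 = 904 N.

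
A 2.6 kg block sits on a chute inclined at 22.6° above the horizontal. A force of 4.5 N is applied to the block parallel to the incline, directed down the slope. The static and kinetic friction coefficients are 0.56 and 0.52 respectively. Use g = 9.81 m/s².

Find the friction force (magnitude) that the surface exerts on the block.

The normal reaction is N = m g cos θ = 23.55 N.
For equilibrium along the incline the friction force must supply f = m g sin θ + P = 9.802 + 4.5 = 14.3 N (positive meaning up-slope).
Static friction can supply at most μ_s N = 13.19 N.
Since |14.3| > 13.19 N, static friction cannot hold it; the block slides down the incline and kinetic friction applies: f = μ_k N = 0.52 × 23.55 = 12.2 N.

f ≈ 12.2 N (up the incline)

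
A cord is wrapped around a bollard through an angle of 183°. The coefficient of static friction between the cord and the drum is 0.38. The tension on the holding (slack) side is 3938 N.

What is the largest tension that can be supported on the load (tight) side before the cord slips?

At impending slip the capstan equation gives T₂/T₁ = e^{μβ} with β in radians.
β = 183° × π/180 = 3.194 rad.
e^{μβ} = e^{0.38×3.194} = 3.366.
T₂ = T₁ · e^{μβ} = 3938 × 3.366 = 13300 N.

T_max ≈ 13300 N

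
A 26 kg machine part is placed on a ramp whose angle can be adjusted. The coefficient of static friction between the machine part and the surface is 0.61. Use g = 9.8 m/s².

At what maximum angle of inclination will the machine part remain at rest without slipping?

θ_max ≈ 31.4°

At the slip threshold, m g sin θ = μ_s · m g cos θ, so tan θ = μ_s.
θ_max = arctan(0.61) = 31.4°.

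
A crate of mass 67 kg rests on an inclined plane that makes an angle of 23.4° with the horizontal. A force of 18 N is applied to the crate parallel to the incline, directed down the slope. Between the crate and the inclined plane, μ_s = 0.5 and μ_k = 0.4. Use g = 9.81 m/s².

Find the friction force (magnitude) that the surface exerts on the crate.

Normal force: N = m g cos θ = 67 × 9.81 × cos 23.4° = 603.2 N.
For equilibrium along the incline the friction force must supply f = m g sin θ + P = 261 + 18 = 279 N (positive meaning up-slope).
Maximum static friction available: μ_s N = 0.5 × 603.2 = 301.6 N.
Since |279| ≤ 301.6 N, the crate remains in static equilibrium and friction takes exactly the required value.

f ≈ 279 N (up the incline)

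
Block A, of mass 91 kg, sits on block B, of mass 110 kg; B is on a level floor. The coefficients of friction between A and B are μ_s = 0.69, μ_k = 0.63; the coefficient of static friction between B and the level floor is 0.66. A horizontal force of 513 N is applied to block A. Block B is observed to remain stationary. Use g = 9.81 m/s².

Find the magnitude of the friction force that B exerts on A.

f ≈ 513 N

Normal force at the A–B interface: N₁ = m_A g = 892.7 N.
So the A–B interface can sustain at most μ_s N₁ = 616 N of static friction.
Since P = 513 N ≤ 616 N, A does not slip on B; friction on A equals P = 513 N.
B experiences an equal 513 N forward from A (third law). B is in equilibrium, so the floor supplies f₂ = 513 N of static friction (limit μ_s(m_A+m_B)g = 1301 N, not exceeded).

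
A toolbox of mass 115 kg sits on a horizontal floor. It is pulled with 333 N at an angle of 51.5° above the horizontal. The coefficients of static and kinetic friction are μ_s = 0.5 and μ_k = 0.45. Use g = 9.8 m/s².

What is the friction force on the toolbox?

The vertical component of P reduces the normal force: N = m g − P sin α = 1127 − 260.6 = 866.4 N.
Horizontally, friction must balance P cos α = 207.3 N.
μ_s N = 0.5 × 866.4 = 433.2 N.
Since 207.3 N does not exceed the limit, the toolbox stays at rest and f = 207 N.

f ≈ 207 N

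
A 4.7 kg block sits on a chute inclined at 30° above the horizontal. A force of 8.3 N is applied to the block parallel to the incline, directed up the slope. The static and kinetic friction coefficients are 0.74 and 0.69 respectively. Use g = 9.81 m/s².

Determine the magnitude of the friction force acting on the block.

Perpendicular to the surface, N = m g cos θ = 4.7·9.81·cos 30° = 39.93 N.
For equilibrium along the incline the friction force must supply f = m g sin θ − P = 23.05 − 8.3 = 14.75 N (positive meaning up-slope).
The static-friction ceiling is μ_s N = 0.74 × 39.93 = 29.55 N.
Since |14.75| ≤ 29.55 N, no slip — friction simply equals what equilibrium demands.

f ≈ 14.8 N (up the incline)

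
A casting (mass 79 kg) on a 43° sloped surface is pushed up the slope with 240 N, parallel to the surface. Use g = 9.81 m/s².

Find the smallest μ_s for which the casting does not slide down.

N = m g cos θ = 566.8 N.
Friction must make up the shortfall along the incline: f = m g sin θ − P = 528.5 − 240 = 288.5 N.
At the threshold f = μ_s N, so μ_s,min = 288.5/566.8 = 0.509.

μ_s,min ≈ 0.509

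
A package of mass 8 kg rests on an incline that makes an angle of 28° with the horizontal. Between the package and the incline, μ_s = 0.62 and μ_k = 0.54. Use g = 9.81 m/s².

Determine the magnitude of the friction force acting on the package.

f ≈ 36.8 N (up the incline)

The normal reaction is N = m g cos θ = 69.29 N.
For equilibrium along the incline, friction must balance the weight component: f = m g sin θ = 36.84 N up the slope.
The static-friction ceiling is μ_s N = 0.62 × 69.29 = 42.96 N.
Since |36.84| ≤ 42.96 N, static friction is sufficient; f equals the required value, not μ_s N.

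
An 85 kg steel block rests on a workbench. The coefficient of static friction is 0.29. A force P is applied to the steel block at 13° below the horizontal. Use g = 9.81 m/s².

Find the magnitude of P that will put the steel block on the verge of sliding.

P ≈ 266 N

N = m g + P sin α (the push presses the steel block into the workbench).
At impending slip, P cos α = μ_s N = μ_s (m g + P sin α).
Solving: P (cos α − μ_s sin α) = μ_s m g → P = 0.29×834/(cos 13° − 0.29 sin 13°) = 242/0.9091 = 266 N.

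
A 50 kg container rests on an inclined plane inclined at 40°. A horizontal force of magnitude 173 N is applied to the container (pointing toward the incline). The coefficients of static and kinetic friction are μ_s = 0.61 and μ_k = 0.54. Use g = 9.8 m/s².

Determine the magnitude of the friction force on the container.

The horizontal push has a component P sin θ into the surface, so N = m g cos θ + P sin θ = 375.4 + 111.2 = 486.6 N.
Along the incline, the net driving force (taking up-slope positive) is P cos θ − m g sin θ = 132.5 − 315 = -182.4 N, so equilibrium requires friction f = 182.4 N (up-slope).
The limit of static friction is μ_s N = 296.8 N.
|f_req| = 182.4 ≤ 296.8 N → the container is in equilibrium; friction equals the required value.

f ≈ 182 N (up the incline)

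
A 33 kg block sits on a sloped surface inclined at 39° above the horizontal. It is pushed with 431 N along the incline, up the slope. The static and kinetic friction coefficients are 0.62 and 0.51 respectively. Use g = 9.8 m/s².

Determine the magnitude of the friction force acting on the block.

f ≈ 128 N (down the incline)

Normal force: N = m g cos θ = 33 × 9.8 × cos 39° = 251.3 N.
Parallel to the incline, ΣF = 0 gives f = m g sin θ − P = 203.5 − 431 = -227.5 N (up-slope positive).
Static friction can supply at most μ_s N = 155.8 N.
|-227.5| exceeds 155.8 N, so the block slips up-slope; friction is kinetic, f = μ_k N = 0.51×251.3 = 128 N.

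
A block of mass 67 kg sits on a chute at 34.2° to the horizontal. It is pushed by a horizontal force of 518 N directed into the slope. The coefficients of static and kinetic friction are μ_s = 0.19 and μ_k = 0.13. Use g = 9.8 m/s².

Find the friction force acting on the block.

The horizontal push has a component P sin θ into the surface, so N = m g cos θ + P sin θ = 543.1 + 291.2 = 834.2 N.
Along the incline, the net driving force (taking up-slope positive) is P cos θ − m g sin θ = 428.4 − 369.1 = 59.36 N, so equilibrium requires friction f = -59.36 N (down-slope).
Maximum static friction: μ_s N = 0.19 × 834.2 = 158.5 N.
|f_req| = 59.36 ≤ 158.5 N → the block is in equilibrium; friction equals the required value.

f ≈ 59.4 N (down the incline)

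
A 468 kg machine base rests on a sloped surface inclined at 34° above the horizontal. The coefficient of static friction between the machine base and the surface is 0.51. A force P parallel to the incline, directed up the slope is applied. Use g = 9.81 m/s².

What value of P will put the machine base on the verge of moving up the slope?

At impending motion up the slope, friction acts down-slope at its limit: f = μ_s N.
P is parallel to the surface, so N = m g cos θ = 3810 N.
Along the incline: P = m g sin θ + μ_s N = 2570 + 0.51×3810 = 4510 N.

P ≈ 4510 N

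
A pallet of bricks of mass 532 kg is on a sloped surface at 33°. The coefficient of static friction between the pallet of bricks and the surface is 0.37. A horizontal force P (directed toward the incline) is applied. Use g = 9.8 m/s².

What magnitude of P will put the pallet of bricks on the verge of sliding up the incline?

P ≈ 7000 N

At impending motion up the slope, friction acts down-slope at its limit: f = μ_s N.
Perpendicular to the incline: N = m g cos θ + P sin θ.
Along the incline: P cos θ = m g sin θ + μ_s N = m g sin θ + μ_s (m g cos θ + P sin θ).
Solving, P (cos θ − μ_s sin θ) = m g (sin θ + μ_s cos θ), so P = 532×9.8×(sin 33° + 0.37 cos 33°)/(cos 33° − 0.37 sin 33°) = 5210×0.8549/0.6372 = 7000 N.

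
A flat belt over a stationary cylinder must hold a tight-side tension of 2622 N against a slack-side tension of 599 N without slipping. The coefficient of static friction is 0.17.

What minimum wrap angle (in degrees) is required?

T₂/T₁ = e^{μβ} → β = ln(T₂/T₁)/μ.
β = ln(2622/599)/0.17 = 1.476/0.17 = 8.685 rad.
In degrees: β = 8.685 × 180/π = 498°.

β_min ≈ 498°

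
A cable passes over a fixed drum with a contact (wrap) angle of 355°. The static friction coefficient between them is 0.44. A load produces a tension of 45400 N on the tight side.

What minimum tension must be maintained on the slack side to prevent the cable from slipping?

T_min ≈ 2970 N

Capstan equation at impending slip: T_tight/T_slack = e^{μβ}.
β = 355° = 6.196 rad; e^{μβ} = e^{0.44×6.196} = 15.27.
T_slack = T_tight / e^{μβ} = 45400 / 15.27 = 2970 N.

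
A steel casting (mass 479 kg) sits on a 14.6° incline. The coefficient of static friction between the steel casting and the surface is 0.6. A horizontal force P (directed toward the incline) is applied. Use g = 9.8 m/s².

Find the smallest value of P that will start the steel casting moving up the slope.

At impending motion up the slope, friction acts down-slope at its limit: f = μ_s N.
Perpendicular to the incline: N = m g cos θ + P sin θ.
Along the incline: P cos θ = m g sin θ + μ_s N = m g sin θ + μ_s (m g cos θ + P sin θ).
Solving, P (cos θ − μ_s sin θ) = m g (sin θ + μ_s cos θ), so P = 479×9.8×(sin 14.6° + 0.6 cos 14.6°)/(cos 14.6° − 0.6 sin 14.6°) = 4690×0.8327/0.8165 = 4790 N.

P ≈ 4790 N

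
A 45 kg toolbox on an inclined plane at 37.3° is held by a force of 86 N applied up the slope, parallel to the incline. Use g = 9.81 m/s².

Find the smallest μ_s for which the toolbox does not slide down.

μ_s,min ≈ 0.517

N = m g cos θ = 351.2 N.
Friction must make up the shortfall along the incline: f = m g sin θ − P = 267.5 − 86 = 181.5 N.
At the threshold f = μ_s N, so μ_s,min = 181.5/351.2 = 0.517.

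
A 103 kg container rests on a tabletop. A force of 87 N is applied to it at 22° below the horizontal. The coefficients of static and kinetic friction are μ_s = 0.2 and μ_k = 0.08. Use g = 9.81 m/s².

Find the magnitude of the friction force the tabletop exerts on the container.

f ≈ 80.7 N

The vertical component of P adds to the normal force: N = m g + P sin α = 1010 + 32.59 = 1043 N.
Horizontally, friction must balance P cos α = 80.66 N.
μ_s N = 0.2 × 1043 = 208.6 N.
Since 80.66 N does not exceed the limit, the container stays at rest and f = 80.7 N.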